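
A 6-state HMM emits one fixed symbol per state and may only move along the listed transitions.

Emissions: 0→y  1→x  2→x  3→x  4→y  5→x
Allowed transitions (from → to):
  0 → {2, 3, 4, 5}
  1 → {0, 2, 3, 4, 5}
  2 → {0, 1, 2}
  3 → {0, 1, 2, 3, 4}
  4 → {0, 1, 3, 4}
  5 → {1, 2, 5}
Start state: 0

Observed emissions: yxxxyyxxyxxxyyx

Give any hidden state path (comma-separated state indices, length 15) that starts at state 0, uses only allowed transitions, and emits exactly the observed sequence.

  0: obs=y cand={0,4} pick 0 [start]
  1: obs=x cand={1,2,3,5} pick 3 [0->3 ok]
  2: obs=x cand={1,2,3,5} pick 2 [3->2 ok]
  3: obs=x cand={1,2,3,5} pick 1 [2->1 ok]
  4: obs=y cand={0,4} pick 4 [1->4 ok]
  5: obs=y cand={0,4} pick 0 [4->0 ok]
  6: obs=x cand={1,2,3,5} pick 3 [0->3 ok]
  7: obs=x cand={1,2,3,5} pick 1 [3->1 ok]
  8: obs=y cand={0,4} pick 0 [1->0 ok]
  9: obs=x cand={1,2,3,5} pick 2 [0->2 ok]
  10: obs=x cand={1,2,3,5} pick 2 [2->2 ok]
  11: obs=x cand={1,2,3,5} pick 1 [2->1 ok]
  12: obs=y cand={0,4} pick 4 [1->4 ok]
  13: obs=y cand={0,4} pick 0 [4->0 ok]
  14: obs=x cand={1,2,3,5} pick 2 [0->2 ok]

0,3,2,1,4,0,3,1,0,2,2,1,4,0,2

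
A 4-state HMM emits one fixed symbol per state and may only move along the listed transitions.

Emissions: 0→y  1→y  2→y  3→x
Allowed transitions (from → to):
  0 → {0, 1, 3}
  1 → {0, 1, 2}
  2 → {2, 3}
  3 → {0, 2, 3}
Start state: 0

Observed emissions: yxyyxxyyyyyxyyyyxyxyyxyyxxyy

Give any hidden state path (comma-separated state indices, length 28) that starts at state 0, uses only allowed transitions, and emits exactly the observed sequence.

  [0] y  {0,1,2}  => 0  start
  [1] x  {3}  => 3  0->3 ok
  [2] y  {0,1,2}  => 2  3->2 ok
  [3] y  {0,1,2}  => 2  2->2 ok
  [4] x  {3}  => 3  2->3 ok
  [5] x  {3}  => 3  3->3 ok
  [6] y  {0,1,2}  => 0  3->0 ok
  [7] y  {0,1,2}  => 0  0->0 ok
  [8] y  {0,1,2}  => 1  0->1 ok
  [9] y  {0,1,2}  => 1  1->1 ok
  [10] y  {0,1,2}  => 2  1->2 ok
  [11] x  {3}  => 3  2->3 ok
  [12] y  {0,1,2}  => 2  3->2 ok
  [13] y  {0,1,2}  => 2  2->2 ok
  [14] y  {0,1,2}  => 2  2->2 ok
  [15] y  {0,1,2}  => 2  2->2 ok
  [16] x  {3}  => 3  2->3 ok
  [17] y  {0,1,2}  => 2  3->2 ok
  [18] x  {3}  => 3  2->3 ok
  [19] y  {0,1,2}  => 0  3->0 ok
  [20] y  {0,1,2}  => 0  0->0 ok
  [21] x  {3}  => 3  0->3 ok
  [22] y  {0,1,2}  => 2  3->2 ok
  [23] y  {0,1,2}  => 2  2->2 ok
  [24] x  {3}  => 3  2->3 ok
  [25] x  {3}  => 3  3->3 ok
  [26] y  {0,1,2}  => 0  3->0 ok
  [27] y  {0,1,2}  => 1  0->1 ok

0,3,2,2,3,3,0,0,1,1,2,3,2,2,2,2,3,2,3,0,0,3,2,2,3,3,0,1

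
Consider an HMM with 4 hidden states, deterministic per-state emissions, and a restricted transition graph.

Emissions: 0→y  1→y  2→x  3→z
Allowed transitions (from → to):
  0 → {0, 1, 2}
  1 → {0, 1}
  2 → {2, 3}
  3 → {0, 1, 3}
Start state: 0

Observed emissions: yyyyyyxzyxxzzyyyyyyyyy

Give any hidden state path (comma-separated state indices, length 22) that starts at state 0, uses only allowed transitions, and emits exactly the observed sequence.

0,0,1,1,0,0,2,3,0,2,2,3,3,1,1,0,1,1,1,1,1,0

  t0 'y' -> {0,1}, take 0 (start)
  t1 'y' -> {0,1}, take 0 (0->0 ok)
  t2 'y' -> {0,1}, take 1 (0->1 ok)
  t3 'y' -> {0,1}, take 1 (1->1 ok)
  t4 'y' -> {0,1}, take 0 (1->0 ok)
  t5 'y' -> {0,1}, take 0 (0->0 ok)
  t6 'x' -> {2}, take 2 (0->2 ok)
  t7 'z' -> {3}, take 3 (2->3 ok)
  t8 'y' -> {0,1}, take 0 (3->0 ok)
  t9 'x' -> {2}, take 2 (0->2 ok)
  t10 'x' -> {2}, take 2 (2->2 ok)
  t11 'z' -> {3}, take 3 (2->3 ok)
  t12 'z' -> {3}, take 3 (3->3 ok)
  t13 'y' -> {0,1}, take 1 (3->1 ok)
  t14 'y' -> {0,1}, take 1 (1->1 ok)
  t15 'y' -> {0,1}, take 0 (1->0 ok)
  t16 'y' -> {0,1}, take 1 (0->1 ok)
  t17 'y' -> {0,1}, take 1 (1->1 ok)
  t18 'y' -> {0,1}, take 1 (1->1 ok)
  t19 'y' -> {0,1}, take 1 (1->1 ok)
  t20 'y' -> {0,1}, take 1 (1->1 ok)
  t21 'y' -> {0,1}, take 0 (1->0 ok)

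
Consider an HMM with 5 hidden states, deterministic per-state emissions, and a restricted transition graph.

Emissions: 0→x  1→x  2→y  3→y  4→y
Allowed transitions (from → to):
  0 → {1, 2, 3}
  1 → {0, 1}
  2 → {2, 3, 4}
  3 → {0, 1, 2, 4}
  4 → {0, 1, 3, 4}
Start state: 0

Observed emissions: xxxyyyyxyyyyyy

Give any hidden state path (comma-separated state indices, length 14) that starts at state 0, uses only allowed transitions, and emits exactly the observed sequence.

0,1,0,3,2,3,4,0,2,2,2,2,4,3

  t0 'x' -> {0,1}, take 0 (start)
  t1 'x' -> {0,1}, take 1 (0->1 ok)
  t2 'x' -> {0,1}, take 0 (1->0 ok)
  t3 'y' -> {2,3,4}, take 3 (0->3 ok)
  t4 'y' -> {2,3,4}, take 2 (3->2 ok)
  t5 'y' -> {2,3,4}, take 3 (2->3 ok)
  t6 'y' -> {2,3,4}, take 4 (3->4 ok)
  t7 'x' -> {0,1}, take 0 (4->0 ok)
  t8 'y' -> {2,3,4}, take 2 (0->2 ok)
  t9 'y' -> {2,3,4}, take 2 (2->2 ok)
  t10 'y' -> {2,3,4}, take 2 (2->2 ok)
  t11 'y' -> {2,3,4}, take 2 (2->2 ok)
  t12 'y' -> {2,3,4}, take 4 (2->4 ok)
  t13 'y' -> {2,3,4}, take 3 (4->3 ok)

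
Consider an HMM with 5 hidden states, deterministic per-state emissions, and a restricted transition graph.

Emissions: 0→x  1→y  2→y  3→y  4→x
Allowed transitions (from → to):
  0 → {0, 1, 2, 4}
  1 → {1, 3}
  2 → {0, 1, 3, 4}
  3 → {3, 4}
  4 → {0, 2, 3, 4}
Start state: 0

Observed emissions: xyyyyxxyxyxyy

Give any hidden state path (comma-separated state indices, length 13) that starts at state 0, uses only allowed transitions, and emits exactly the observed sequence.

0,1,1,3,3,4,4,3,4,2,4,3,3

  [0] x  {0,4}  => 0  start
  [1] y  {1,2,3}  => 1  0->1 ok
  [2] y  {1,2,3}  => 1  1->1 ok
  [3] y  {1,2,3}  => 3  1->3 ok
  [4] y  {1,2,3}  => 3  3->3 ok
  [5] x  {0,4}  => 4  3->4 ok
  [6] x  {0,4}  => 4  4->4 ok
  [7] y  {1,2,3}  => 3  4->3 ok
  [8] x  {0,4}  => 4  3->4 ok
  [9] y  {1,2,3}  => 2  4->2 ok
  [10] x  {0,4}  => 4  2->4 ok
  [11] y  {1,2,3}  => 3  4->3 ok
  [12] y  {1,2,3}  => 3  3->3 ok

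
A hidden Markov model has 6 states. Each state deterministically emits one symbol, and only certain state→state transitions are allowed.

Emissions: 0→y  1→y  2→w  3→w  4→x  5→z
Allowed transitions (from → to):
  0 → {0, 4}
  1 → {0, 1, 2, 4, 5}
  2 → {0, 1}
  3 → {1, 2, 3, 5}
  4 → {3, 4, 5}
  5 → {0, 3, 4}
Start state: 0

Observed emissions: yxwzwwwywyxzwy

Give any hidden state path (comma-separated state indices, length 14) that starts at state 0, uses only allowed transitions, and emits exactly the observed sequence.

  [0] y  {0,1}  => 0  start
  [1] x  {4}  => 4  0->4 ok
  [2] w  {2,3}  => 3  4->3 ok
  [3] z  {5}  => 5  3->5 ok
  [4] w  {2,3}  => 3  5->3 ok
  [5] w  {2,3}  => 3  3->3 ok
  [6] w  {2,3}  => 2  3->2 ok
  [7] y  {0,1}  => 1  2->1 ok
  [8] w  {2,3}  => 2  1->2 ok
  [9] y  {0,1}  => 1  2->1 ok
  [10] x  {4}  => 4  1->4 ok
  [11] z  {5}  => 5  4->5 ok
  [12] w  {2,3}  => 3  5->3 ok
  [13] y  {0,1}  => 1  3->1 ok

0,4,3,5,3,3,2,1,2,1,4,5,3,1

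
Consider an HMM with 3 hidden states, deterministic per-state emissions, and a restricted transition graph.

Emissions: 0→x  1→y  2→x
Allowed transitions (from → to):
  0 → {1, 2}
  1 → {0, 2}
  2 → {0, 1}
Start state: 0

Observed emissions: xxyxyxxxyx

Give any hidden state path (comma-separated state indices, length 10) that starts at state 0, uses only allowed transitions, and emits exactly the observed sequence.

  [0] x  {0,2}  => 0  start
  [1] x  {0,2}  => 2  0->2 ok
  [2] y  {1}  => 1  2->1 ok
  [3] x  {0,2}  => 2  1->2 ok
  [4] y  {1}  => 1  2->1 ok
  [5] x  {0,2}  => 2  1->2 ok
  [6] x  {0,2}  => 0  2->0 ok
  [7] x  {0,2}  => 2  0->2 ok
  [8] y  {1}  => 1  2->1 ok
  [9] x  {0,2}  => 2  1->2 ok

0,2,1,2,1,2,0,2,1,2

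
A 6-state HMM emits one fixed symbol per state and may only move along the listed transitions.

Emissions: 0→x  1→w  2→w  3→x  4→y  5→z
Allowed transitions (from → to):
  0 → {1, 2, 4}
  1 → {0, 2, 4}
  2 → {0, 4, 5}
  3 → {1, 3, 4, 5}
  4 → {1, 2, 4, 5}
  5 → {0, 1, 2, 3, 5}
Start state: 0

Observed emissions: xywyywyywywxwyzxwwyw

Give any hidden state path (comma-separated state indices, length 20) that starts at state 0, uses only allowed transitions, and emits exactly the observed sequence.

0,4,1,4,4,2,4,4,1,4,2,0,1,4,5,3,1,2,4,1

  [0] x  {0,3}  => 0  start
  [1] y  {4}  => 4  0->4 ok
  [2] w  {1,2}  => 1  4->1 ok
  [3] y  {4}  => 4  1->4 ok
  [4] y  {4}  => 4  4->4 ok
  [5] w  {1,2}  => 2  4->2 ok
  [6] y  {4}  => 4  2->4 ok
  [7] y  {4}  => 4  4->4 ok
  [8] w  {1,2}  => 1  4->1 ok
  [9] y  {4}  => 4  1->4 ok
  [10] w  {1,2}  => 2  4->2 ok
  [11] x  {0,3}  => 0  2->0 ok
  [12] w  {1,2}  => 1  0->1 ok
  [13] y  {4}  => 4  1->4 ok
  [14] z  {5}  => 5  4->5 ok
  [15] x  {0,3}  => 3  5->3 ok
  [16] w  {1,2}  => 1  3->1 ok
  [17] w  {1,2}  => 2  1->2 ok
  [18] y  {4}  => 4  2->4 ok
  [19] w  {1,2}  => 1  4->1 ok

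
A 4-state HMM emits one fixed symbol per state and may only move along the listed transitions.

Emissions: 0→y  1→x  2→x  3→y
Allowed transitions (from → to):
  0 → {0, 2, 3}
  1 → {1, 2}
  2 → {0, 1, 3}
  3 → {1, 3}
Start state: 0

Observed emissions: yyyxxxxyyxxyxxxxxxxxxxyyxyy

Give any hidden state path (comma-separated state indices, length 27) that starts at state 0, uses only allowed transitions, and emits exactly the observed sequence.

0,0,3,1,2,1,2,0,3,1,2,3,1,1,1,1,1,2,1,2,1,2,0,0,2,0,3

  pos 0: y in {0,3}, choose 0; start
  pos 1: y in {0,3}, choose 0; 0->0 ok
  pos 2: y in {0,3}, choose 3; 0->3 ok
  pos 3: x in {1,2}, choose 1; 3->1 ok
  pos 4: x in {1,2}, choose 2; 1->2 ok
  pos 5: x in {1,2}, choose 1; 2->1 ok
  pos 6: x in {1,2}, choose 2; 1->2 ok
  pos 7: y in {0,3}, choose 0; 2->0 ok
  pos 8: y in {0,3}, choose 3; 0->3 ok
  pos 9: x in {1,2}, choose 1; 3->1 ok
  pos 10: x in {1,2}, choose 2; 1->2 ok
  pos 11: y in {0,3}, choose 3; 2->3 ok
  pos 12: x in {1,2}, choose 1; 3->1 ok
  pos 13: x in {1,2}, choose 1; 1->1 ok
  pos 14: x in {1,2}, choose 1; 1->1 ok
  pos 15: x in {1,2}, choose 1; 1->1 ok
  pos 16: x in {1,2}, choose 1; 1->1 ok
  pos 17: x in {1,2}, choose 2; 1->2 ok
  pos 18: x in {1,2}, choose 1; 2->1 ok
  pos 19: x in {1,2}, choose 2; 1->2 ok
  pos 20: x in {1,2}, choose 1; 2->1 ok
  pos 21: x in {1,2}, choose 2; 1->2 ok
  pos 22: y in {0,3}, choose 0; 2->0 ok
  pos 23: y in {0,3}, choose 0; 0->0 ok
  pos 24: x in {1,2}, choose 2; 0->2 ok
  pos 25: y in {0,3}, choose 0; 2->0 ok
  pos 26: y in {0,3}, choose 3; 0->3 ok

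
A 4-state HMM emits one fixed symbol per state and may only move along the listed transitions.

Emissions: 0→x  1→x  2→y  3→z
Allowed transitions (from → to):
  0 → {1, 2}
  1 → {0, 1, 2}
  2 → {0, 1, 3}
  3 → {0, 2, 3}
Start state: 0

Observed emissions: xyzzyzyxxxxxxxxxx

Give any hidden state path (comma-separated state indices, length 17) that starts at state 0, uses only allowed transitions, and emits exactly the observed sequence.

  [0] x  {0,1}  => 0  start
  [1] y  {2}  => 2  0->2 ok
  [2] z  {3}  => 3  2->3 ok
  [3] z  {3}  => 3  3->3 ok
  [4] y  {2}  => 2  3->2 ok
  [5] z  {3}  => 3  2->3 ok
  [6] y  {2}  => 2  3->2 ok
  [7] x  {0,1}  => 1  2->1 ok
  [8] x  {0,1}  => 1  1->1 ok
  [9] x  {0,1}  => 0  1->0 ok
  [10] x  {0,1}  => 1  0->1 ok
  [11] x  {0,1}  => 1  1->1 ok
  [12] x  {0,1}  => 1  1->1 ok
  [13] x  {0,1}  => 0  1->0 ok
  [14] x  {0,1}  => 1  0->1 ok
  [15] x  {0,1}  => 0  1->0 ok
  [16] x  {0,1}  => 1  0->1 ok

0,2,3,3,2,3,2,1,1,0,1,1,1,0,1,0,1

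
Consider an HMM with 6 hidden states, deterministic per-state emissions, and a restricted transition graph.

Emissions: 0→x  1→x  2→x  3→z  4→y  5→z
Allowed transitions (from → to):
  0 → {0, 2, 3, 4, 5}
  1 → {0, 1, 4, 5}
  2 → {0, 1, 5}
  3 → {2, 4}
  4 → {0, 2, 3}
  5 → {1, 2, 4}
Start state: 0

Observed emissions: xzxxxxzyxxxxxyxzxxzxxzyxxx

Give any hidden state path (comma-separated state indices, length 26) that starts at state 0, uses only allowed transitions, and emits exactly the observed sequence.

0,3,2,0,2,0,3,4,2,1,1,1,1,4,2,5,2,1,5,2,0,3,4,0,0,0

  t0 'x' -> {0,1,2}, take 0 (start)
  t1 'z' -> {3,5}, take 3 (0->3 ok)
  t2 'x' -> {0,1,2}, take 2 (3->2 ok)
  t3 'x' -> {0,1,2}, take 0 (2->0 ok)
  t4 'x' -> {0,1,2}, take 2 (0->2 ok)
  t5 'x' -> {0,1,2}, take 0 (2->0 ok)
  t6 'z' -> {3,5}, take 3 (0->3 ok)
  t7 'y' -> {4}, take 4 (3->4 ok)
  t8 'x' -> {0,1,2}, take 2 (4->2 ok)
  t9 'x' -> {0,1,2}, take 1 (2->1 ok)
  t10 'x' -> {0,1,2}, take 1 (1->1 ok)
  t11 'x' -> {0,1,2}, take 1 (1->1 ok)
  t12 'x' -> {0,1,2}, take 1 (1->1 ok)
  t13 'y' -> {4}, take 4 (1->4 ok)
  t14 'x' -> {0,1,2}, take 2 (4->2 ok)
  t15 'z' -> {3,5}, take 5 (2->5 ok)
  t16 'x' -> {0,1,2}, take 2 (5->2 ok)
  t17 'x' -> {0,1,2}, take 1 (2->1 ok)
  t18 'z' -> {3,5}, take 5 (1->5 ok)
  t19 'x' -> {0,1,2}, take 2 (5->2 ok)
  t20 'x' -> {0,1,2}, take 0 (2->0 ok)
  t21 'z' -> {3,5}, take 3 (0->3 ok)
  t22 'y' -> {4}, take 4 (3->4 ok)
  t23 'x' -> {0,1,2}, take 0 (4->0 ok)
  t24 'x' -> {0,1,2}, take 0 (0->0 ok)
  t25 'x' -> {0,1,2}, take 0 (0->0 ok)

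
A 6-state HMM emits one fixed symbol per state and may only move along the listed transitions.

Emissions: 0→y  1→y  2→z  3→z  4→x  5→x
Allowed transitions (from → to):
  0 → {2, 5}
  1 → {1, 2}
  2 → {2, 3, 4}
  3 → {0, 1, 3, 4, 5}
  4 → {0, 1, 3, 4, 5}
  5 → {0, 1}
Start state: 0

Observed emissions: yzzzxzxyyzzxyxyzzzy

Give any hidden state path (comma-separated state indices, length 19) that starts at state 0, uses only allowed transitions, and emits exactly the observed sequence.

  [0] y  {0,1}  => 0  start
  [1] z  {2,3}  => 2  0->2 ok
  [2] z  {2,3}  => 2  2->2 ok
  [3] z  {2,3}  => 2  2->2 ok
  [4] x  {4,5}  => 4  2->4 ok
  [5] z  {2,3}  => 3  4->3 ok
  [6] x  {4,5}  => 4  3->4 ok
  [7] y  {0,1}  => 1  4->1 ok
  [8] y  {0,1}  => 1  1->1 ok
  [9] z  {2,3}  => 2  1->2 ok
  [10] z  {2,3}  => 2  2->2 ok
  [11] x  {4,5}  => 4  2->4 ok
  [12] y  {0,1}  => 0  4->0 ok
  [13] x  {4,5}  => 5  0->5 ok
  [14] y  {0,1}  => 0  5->0 ok
  [15] z  {2,3}  => 2  0->2 ok
  [16] z  {2,3}  => 2  2->2 ok
  [17] z  {2,3}  => 3  2->3 ok
  [18] y  {0,1}  => 0  3->0 ok

0,2,2,2,4,3,4,1,1,2,2,4,0,5,0,2,2,3,0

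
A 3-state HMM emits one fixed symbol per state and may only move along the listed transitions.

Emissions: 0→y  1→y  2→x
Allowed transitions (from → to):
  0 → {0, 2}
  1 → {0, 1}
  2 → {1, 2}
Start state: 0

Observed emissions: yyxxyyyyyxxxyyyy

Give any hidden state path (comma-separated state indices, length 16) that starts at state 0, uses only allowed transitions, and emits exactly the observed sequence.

0,0,2,2,1,1,1,0,0,2,2,2,1,1,1,1

  0: obs=y cand={0,1} pick 0 [start]
  1: obs=y cand={0,1} pick 0 [0->0 ok]
  2: obs=x cand={2} pick 2 [0->2 ok]
  3: obs=x cand={2} pick 2 [2->2 ok]
  4: obs=y cand={0,1} pick 1 [2->1 ok]
  5: obs=y cand={0,1} pick 1 [1->1 ok]
  6: obs=y cand={0,1} pick 1 [1->1 ok]
  7: obs=y cand={0,1} pick 0 [1->0 ok]
  8: obs=y cand={0,1} pick 0 [0->0 ok]
  9: obs=x cand={2} pick 2 [0->2 ok]
  10: obs=x cand={2} pick 2 [2->2 ok]
  11: obs=x cand={2} pick 2 [2->2 ok]
  12: obs=y cand={0,1} pick 1 [2->1 ok]
  13: obs=y cand={0,1} pick 1 [1->1 ok]
  14: obs=y cand={0,1} pick 1 [1->1 ok]
  15: obs=y cand={0,1} pick 1 [1->1 ok]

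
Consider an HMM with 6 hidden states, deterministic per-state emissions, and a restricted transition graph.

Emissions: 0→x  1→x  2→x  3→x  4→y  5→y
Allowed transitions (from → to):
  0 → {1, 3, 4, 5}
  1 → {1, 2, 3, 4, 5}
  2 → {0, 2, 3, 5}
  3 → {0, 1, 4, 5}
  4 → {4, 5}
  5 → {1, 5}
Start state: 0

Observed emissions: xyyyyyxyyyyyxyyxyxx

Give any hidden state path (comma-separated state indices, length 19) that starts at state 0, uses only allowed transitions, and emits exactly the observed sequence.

0,4,4,4,5,5,1,4,4,5,5,5,1,5,5,1,5,1,3

  [0] x  {0,1,2,3}  => 0  start
  [1] y  {4,5}  => 4  0->4 ok
  [2] y  {4,5}  => 4  4->4 ok
  [3] y  {4,5}  => 4  4->4 ok
  [4] y  {4,5}  => 5  4->5 ok
  [5] y  {4,5}  => 5  5->5 ok
  [6] x  {0,1,2,3}  => 1  5->1 ok
  [7] y  {4,5}  => 4  1->4 ok
  [8] y  {4,5}  => 4  4->4 ok
  [9] y  {4,5}  => 5  4->5 ok
  [10] y  {4,5}  => 5  5->5 ok
  [11] y  {4,5}  => 5  5->5 ok
  [12] x  {0,1,2,3}  => 1  5->1 ok
  [13] y  {4,5}  => 5  1->5 ok
  [14] y  {4,5}  => 5  5->5 ok
  [15] x  {0,1,2,3}  => 1  5->1 ok
  [16] y  {4,5}  => 5  1->5 ok
  [17] x  {0,1,2,3}  => 1  5->1 ok
  [18] x  {0,1,2,3}  => 3  1->3 ok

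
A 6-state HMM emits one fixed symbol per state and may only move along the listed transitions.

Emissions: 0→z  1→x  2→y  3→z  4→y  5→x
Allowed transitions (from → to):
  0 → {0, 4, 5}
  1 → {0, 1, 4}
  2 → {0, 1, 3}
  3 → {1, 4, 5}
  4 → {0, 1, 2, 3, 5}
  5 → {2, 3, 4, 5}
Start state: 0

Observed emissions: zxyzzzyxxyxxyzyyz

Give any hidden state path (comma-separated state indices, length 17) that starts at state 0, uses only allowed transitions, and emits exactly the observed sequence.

  t0 'z' -> {0,3}, take 0 (start)
  t1 'x' -> {1,5}, take 5 (0->5 ok)
  t2 'y' -> {2,4}, take 2 (5->2 ok)
  t3 'z' -> {0,3}, take 0 (2->0 ok)
  t4 'z' -> {0,3}, take 0 (0->0 ok)
  t5 'z' -> {0,3}, take 0 (0->0 ok)
  t6 'y' -> {2,4}, take 4 (0->4 ok)
  t7 'x' -> {1,5}, take 5 (4->5 ok)
  t8 'x' -> {1,5}, take 5 (5->5 ok)
  t9 'y' -> {2,4}, take 4 (5->4 ok)
  t10 'x' -> {1,5}, take 1 (4->1 ok)
  t11 'x' -> {1,5}, take 1 (1->1 ok)
  t12 'y' -> {2,4}, take 4 (1->4 ok)
  t13 'z' -> {0,3}, take 0 (4->0 ok)
  t14 'y' -> {2,4}, take 4 (0->4 ok)
  t15 'y' -> {2,4}, take 2 (4->2 ok)
  t16 'z' -> {0,3}, take 0 (2->0 ok)

0,5,2,0,0,0,4,5,5,4,1,1,4,0,4,2,0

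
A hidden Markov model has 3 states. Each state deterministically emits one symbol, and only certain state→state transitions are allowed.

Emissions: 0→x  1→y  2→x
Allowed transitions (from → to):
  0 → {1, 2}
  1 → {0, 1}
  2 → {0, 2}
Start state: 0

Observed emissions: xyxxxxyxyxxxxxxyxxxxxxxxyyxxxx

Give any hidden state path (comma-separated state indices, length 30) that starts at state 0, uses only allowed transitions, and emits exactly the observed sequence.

0,1,0,2,2,0,1,0,1,0,2,0,2,2,0,1,0,2,2,2,2,2,2,0,1,1,0,2,2,0

  0: obs=x cand={0,2} pick 0 [start]
  1: obs=y cand={1} pick 1 [0->1 ok]
  2: obs=x cand={0,2} pick 0 [1->0 ok]
  3: obs=x cand={0,2} pick 2 [0->2 ok]
  4: obs=x cand={0,2} pick 2 [2->2 ok]
  5: obs=x cand={0,2} pick 0 [2->0 ok]
  6: obs=y cand={1} pick 1 [0->1 ok]
  7: obs=x cand={0,2} pick 0 [1->0 ok]
  8: obs=y cand={1} pick 1 [0->1 ok]
  9: obs=x cand={0,2} pick 0 [1->0 ok]
  10: obs=x cand={0,2} pick 2 [0->2 ok]
  11: obs=x cand={0,2} pick 0 [2->0 ok]
  12: obs=x cand={0,2} pick 2 [0->2 ok]
  13: obs=x cand={0,2} pick 2 [2->2 ok]
  14: obs=x cand={0,2} pick 0 [2->0 ok]
  15: obs=y cand={1} pick 1 [0->1 ok]
  16: obs=x cand={0,2} pick 0 [1->0 ok]
  17: obs=x cand={0,2} pick 2 [0->2 ok]
  18: obs=x cand={0,2} pick 2 [2->2 ok]
  19: obs=x cand={0,2} pick 2 [2->2 ok]
  20: obs=x cand={0,2} pick 2 [2->2 ok]
  21: obs=x cand={0,2} pick 2 [2->2 ok]
  22: obs=x cand={0,2} pick 2 [2->2 ok]
  23: obs=x cand={0,2} pick 0 [2->0 ok]
  24: obs=y cand={1} pick 1 [0->1 ok]
  25: obs=y cand={1} pick 1 [1->1 ok]
  26: obs=x cand={0,2} pick 0 [1->0 ok]
  27: obs=x cand={0,2} pick 2 [0->2 ok]
  28: obs=x cand={0,2} pick 2 [2->2 ok]
  29: obs=x cand={0,2} pick 0 [2->0 ok]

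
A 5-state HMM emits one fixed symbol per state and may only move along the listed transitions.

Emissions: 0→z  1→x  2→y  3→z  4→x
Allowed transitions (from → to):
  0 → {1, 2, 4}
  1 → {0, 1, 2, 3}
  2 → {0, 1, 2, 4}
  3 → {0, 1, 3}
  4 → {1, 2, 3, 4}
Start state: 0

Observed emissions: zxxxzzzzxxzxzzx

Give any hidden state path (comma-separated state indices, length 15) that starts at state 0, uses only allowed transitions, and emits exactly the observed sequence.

  t0 'z' -> {0,3}, take 0 (start)
  t1 'x' -> {1,4}, take 4 (0->4 ok)
  t2 'x' -> {1,4}, take 4 (4->4 ok)
  t3 'x' -> {1,4}, take 1 (4->1 ok)
  t4 'z' -> {0,3}, take 3 (1->3 ok)
  t5 'z' -> {0,3}, take 3 (3->3 ok)
  t6 'z' -> {0,3}, take 3 (3->3 ok)
  t7 'z' -> {0,3}, take 3 (3->3 ok)
  t8 'x' -> {1,4}, take 1 (3->1 ok)
  t9 'x' -> {1,4}, take 1 (1->1 ok)
  t10 'z' -> {0,3}, take 0 (1->0 ok)
  t11 'x' -> {1,4}, take 1 (0->1 ok)
  t12 'z' -> {0,3}, take 3 (1->3 ok)
  t13 'z' -> {0,3}, take 3 (3->3 ok)
  t14 'x' -> {1,4}, take 1 (3->1 ok)

0,4,4,1,3,3,3,3,1,1,0,1,3,3,1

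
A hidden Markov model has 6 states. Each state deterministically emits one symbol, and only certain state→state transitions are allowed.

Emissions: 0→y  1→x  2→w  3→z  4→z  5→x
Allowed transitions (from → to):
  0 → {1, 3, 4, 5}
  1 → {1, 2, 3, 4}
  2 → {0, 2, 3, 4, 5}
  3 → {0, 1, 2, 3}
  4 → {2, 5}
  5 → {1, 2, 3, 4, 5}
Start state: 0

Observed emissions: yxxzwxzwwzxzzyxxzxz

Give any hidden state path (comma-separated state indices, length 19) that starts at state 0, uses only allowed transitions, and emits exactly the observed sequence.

0,1,1,3,2,5,4,2,2,3,1,3,3,0,5,1,4,5,3

  t0 'y' -> {0}, take 0 (start)
  t1 'x' -> {1,5}, take 1 (0->1 ok)
  t2 'x' -> {1,5}, take 1 (1->1 ok)
  t3 'z' -> {3,4}, take 3 (1->3 ok)
  t4 'w' -> {2}, take 2 (3->2 ok)
  t5 'x' -> {1,5}, take 5 (2->5 ok)
  t6 'z' -> {3,4}, take 4 (5->4 ok)
  t7 'w' -> {2}, take 2 (4->2 ok)
  t8 'w' -> {2}, take 2 (2->2 ok)
  t9 'z' -> {3,4}, take 3 (2->3 ok)
  t10 'x' -> {1,5}, take 1 (3->1 ok)
  t11 'z' -> {3,4}, take 3 (1->3 ok)
  t12 'z' -> {3,4}, take 3 (3->3 ok)
  t13 'y' -> {0}, take 0 (3->0 ok)
  t14 'x' -> {1,5}, take 5 (0->5 ok)
  t15 'x' -> {1,5}, take 1 (5->1 ok)
  t16 'z' -> {3,4}, take 4 (1->4 ok)
  t17 'x' -> {1,5}, take 5 (4->5 ok)
  t18 'z' -> {3,4}, take 3 (5->3 ok)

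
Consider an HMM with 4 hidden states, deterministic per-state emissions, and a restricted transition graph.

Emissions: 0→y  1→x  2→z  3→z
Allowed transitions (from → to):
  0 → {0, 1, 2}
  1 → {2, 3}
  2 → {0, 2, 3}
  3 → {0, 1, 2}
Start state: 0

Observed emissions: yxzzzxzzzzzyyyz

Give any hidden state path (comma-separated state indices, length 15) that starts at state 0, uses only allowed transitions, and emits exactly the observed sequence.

  t0 'y' -> {0}, take 0 (start)
  t1 'x' -> {1}, take 1 (0->1 ok)
  t2 'z' -> {2,3}, take 3 (1->3 ok)
  t3 'z' -> {2,3}, take 2 (3->2 ok)
  t4 'z' -> {2,3}, take 3 (2->3 ok)
  t5 'x' -> {1}, take 1 (3->1 ok)
  t6 'z' -> {2,3}, take 2 (1->2 ok)
  t7 'z' -> {2,3}, take 2 (2->2 ok)
  t8 'z' -> {2,3}, take 2 (2->2 ok)
  t9 'z' -> {2,3}, take 2 (2->2 ok)
  t10 'z' -> {2,3}, take 3 (2->3 ok)
  t11 'y' -> {0}, take 0 (3->0 ok)
  t12 'y' -> {0}, take 0 (0->0 ok)
  t13 'y' -> {0}, take 0 (0->0 ok)
  t14 'z' -> {2,3}, take 2 (0->2 ok)

0,1,3,2,3,1,2,2,2,2,3,0,0,0,2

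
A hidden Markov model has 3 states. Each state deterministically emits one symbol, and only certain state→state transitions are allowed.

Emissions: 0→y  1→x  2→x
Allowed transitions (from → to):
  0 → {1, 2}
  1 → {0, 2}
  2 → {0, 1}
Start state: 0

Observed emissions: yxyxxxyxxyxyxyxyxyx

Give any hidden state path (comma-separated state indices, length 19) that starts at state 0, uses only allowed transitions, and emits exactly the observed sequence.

  pos 0: y in {0}, choose 0; start
  pos 1: x in {1,2}, choose 2; 0->2 ok
  pos 2: y in {0}, choose 0; 2->0 ok
  pos 3: x in {1,2}, choose 1; 0->1 ok
  pos 4: x in {1,2}, choose 2; 1->2 ok
  pos 5: x in {1,2}, choose 1; 2->1 ok
  pos 6: y in {0}, choose 0; 1->0 ok
  pos 7: x in {1,2}, choose 1; 0->1 ok
  pos 8: x in {1,2}, choose 2; 1->2 ok
  pos 9: y in {0}, choose 0; 2->0 ok
  pos 10: x in {1,2}, choose 2; 0->2 ok
  pos 11: y in {0}, choose 0; 2->0 ok
  pos 12: x in {1,2}, choose 1; 0->1 ok
  pos 13: y in {0}, choose 0; 1->0 ok
  pos 14: x in {1,2}, choose 1; 0->1 ok
  pos 15: y in {0}, choose 0; 1->0 ok
  pos 16: x in {1,2}, choose 1; 0->1 ok
  pos 17: y in {0}, choose 0; 1->0 ok
  pos 18: x in {1,2}, choose 1; 0->1 ok

0,2,0,1,2,1,0,1,2,0,2,0,1,0,1,0,1,0,1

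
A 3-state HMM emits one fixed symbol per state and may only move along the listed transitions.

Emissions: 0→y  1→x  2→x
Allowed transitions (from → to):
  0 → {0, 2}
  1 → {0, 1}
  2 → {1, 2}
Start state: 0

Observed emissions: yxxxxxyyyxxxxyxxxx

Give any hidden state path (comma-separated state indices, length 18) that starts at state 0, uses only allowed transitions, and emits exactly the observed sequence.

  t0 'y' -> {0}, take 0 (start)
  t1 'x' -> {1,2}, take 2 (0->2 ok)
  t2 'x' -> {1,2}, take 1 (2->1 ok)
  t3 'x' -> {1,2}, take 1 (1->1 ok)
  t4 'x' -> {1,2}, take 1 (1->1 ok)
  t5 'x' -> {1,2}, take 1 (1->1 ok)
  t6 'y' -> {0}, take 0 (1->0 ok)
  t7 'y' -> {0}, take 0 (0->0 ok)
  t8 'y' -> {0}, take 0 (0->0 ok)
  t9 'x' -> {1,2}, take 2 (0->2 ok)
  t10 'x' -> {1,2}, take 2 (2->2 ok)
  t11 'x' -> {1,2}, take 2 (2->2 ok)
  t12 'x' -> {1,2}, take 1 (2->1 ok)
  t13 'y' -> {0}, take 0 (1->0 ok)
  t14 'x' -> {1,2}, take 2 (0->2 ok)
  t15 'x' -> {1,2}, take 2 (2->2 ok)
  t16 'x' -> {1,2}, take 2 (2->2 ok)
  t17 'x' -> {1,2}, take 2 (2->2 ok)

0,2,1,1,1,1,0,0,0,2,2,2,1,0,2,2,2,2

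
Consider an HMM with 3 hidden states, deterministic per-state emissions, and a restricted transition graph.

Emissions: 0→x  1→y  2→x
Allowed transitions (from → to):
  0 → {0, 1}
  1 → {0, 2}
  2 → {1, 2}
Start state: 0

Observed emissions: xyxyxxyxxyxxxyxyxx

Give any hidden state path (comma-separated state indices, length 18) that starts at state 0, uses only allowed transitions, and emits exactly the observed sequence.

0,1,2,1,0,0,1,0,0,1,2,2,2,1,2,1,0,0

  t0 'x' -> {0,2}, take 0 (start)
  t1 'y' -> {1}, take 1 (0->1 ok)
  t2 'x' -> {0,2}, take 2 (1->2 ok)
  t3 'y' -> {1}, take 1 (2->1 ok)
  t4 'x' -> {0,2}, take 0 (1->0 ok)
  t5 'x' -> {0,2}, take 0 (0->0 ok)
  t6 'y' -> {1}, take 1 (0->1 ok)
  t7 'x' -> {0,2}, take 0 (1->0 ok)
  t8 'x' -> {0,2}, take 0 (0->0 ok)
  t9 'y' -> {1}, take 1 (0->1 ok)
  t10 'x' -> {0,2}, take 2 (1->2 ok)
  t11 'x' -> {0,2}, take 2 (2->2 ok)
  t12 'x' -> {0,2}, take 2 (2->2 ok)
  t13 'y' -> {1}, take 1 (2->1 ok)
  t14 'x' -> {0,2}, take 2 (1->2 ok)
  t15 'y' -> {1}, take 1 (2->1 ok)
  t16 'x' -> {0,2}, take 0 (1->0 ok)
  t17 'x' -> {0,2}, take 0 (0->0 ok)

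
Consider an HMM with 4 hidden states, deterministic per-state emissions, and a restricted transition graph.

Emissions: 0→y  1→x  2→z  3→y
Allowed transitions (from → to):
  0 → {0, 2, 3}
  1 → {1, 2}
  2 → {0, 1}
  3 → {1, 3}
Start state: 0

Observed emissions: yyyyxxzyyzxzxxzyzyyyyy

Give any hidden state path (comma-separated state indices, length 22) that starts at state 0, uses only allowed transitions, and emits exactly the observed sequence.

0,0,3,3,1,1,2,0,0,2,1,2,1,1,2,0,2,0,0,0,0,0

  t0 'y' -> {0,3}, take 0 (start)
  t1 'y' -> {0,3}, take 0 (0->0 ok)
  t2 'y' -> {0,3}, take 3 (0->3 ok)
  t3 'y' -> {0,3}, take 3 (3->3 ok)
  t4 'x' -> {1}, take 1 (3->1 ok)
  t5 'x' -> {1}, take 1 (1->1 ok)
  t6 'z' -> {2}, take 2 (1->2 ok)
  t7 'y' -> {0,3}, take 0 (2->0 ok)
  t8 'y' -> {0,3}, take 0 (0->0 ok)
  t9 'z' -> {2}, take 2 (0->2 ok)
  t10 'x' -> {1}, take 1 (2->1 ok)
  t11 'z' -> {2}, take 2 (1->2 ok)
  t12 'x' -> {1}, take 1 (2->1 ok)
  t13 'x' -> {1}, take 1 (1->1 ok)
  t14 'z' -> {2}, take 2 (1->2 ok)
  t15 'y' -> {0,3}, take 0 (2->0 ok)
  t16 'z' -> {2}, take 2 (0->2 ok)
  t17 'y' -> {0,3}, take 0 (2->0 ok)
  t18 'y' -> {0,3}, take 0 (0->0 ok)
  t19 'y' -> {0,3}, take 0 (0->0 ok)
  t20 'y' -> {0,3}, take 0 (0->0 ok)
  t21 'y' -> {0,3}, take 0 (0->0 ok)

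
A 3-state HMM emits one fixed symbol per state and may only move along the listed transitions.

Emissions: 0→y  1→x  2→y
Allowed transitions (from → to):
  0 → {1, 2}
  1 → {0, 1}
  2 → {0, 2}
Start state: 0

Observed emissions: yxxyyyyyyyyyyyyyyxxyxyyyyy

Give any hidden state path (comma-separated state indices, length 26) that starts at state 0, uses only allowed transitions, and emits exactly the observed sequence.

  0: obs=y cand={0,2} pick 0 [start]
  1: obs=x cand={1} pick 1 [0->1 ok]
  2: obs=x cand={1} pick 1 [1->1 ok]
  3: obs=y cand={0,2} pick 0 [1->0 ok]
  4: obs=y cand={0,2} pick 2 [0->2 ok]
  5: obs=y cand={0,2} pick 0 [2->0 ok]
  6: obs=y cand={0,2} pick 2 [0->2 ok]
  7: obs=y cand={0,2} pick 0 [2->0 ok]
  8: obs=y cand={0,2} pick 2 [0->2 ok]
  9: obs=y cand={0,2} pick 2 [2->2 ok]
  10: obs=y cand={0,2} pick 0 [2->0 ok]
  11: obs=y cand={0,2} pick 2 [0->2 ok]
  12: obs=y cand={0,2} pick 2 [2->2 ok]
  13: obs=y cand={0,2} pick 0 [2->0 ok]
  14: obs=y cand={0,2} pick 2 [0->2 ok]
  15: obs=y cand={0,2} pick 2 [2->2 ok]
  16: obs=y cand={0,2} pick 0 [2->0 ok]
  17: obs=x cand={1} pick 1 [0->1 ok]
  18: obs=x cand={1} pick 1 [1->1 ok]
  19: obs=y cand={0,2} pick 0 [1->0 ok]
  20: obs=x cand={1} pick 1 [0->1 ok]
  21: obs=y cand={0,2} pick 0 [1->0 ok]
  22: obs=y cand={0,2} pick 2 [0->2 ok]
  23: obs=y cand={0,2} pick 2 [2->2 ok]
  24: obs=y cand={0,2} pick 0 [2->0 ok]
  25: obs=y cand={0,2} pick 2 [0->2 ok]

0,1,1,0,2,0,2,0,2,2,0,2,2,0,2,2,0,1,1,0,1,0,2,2,0,2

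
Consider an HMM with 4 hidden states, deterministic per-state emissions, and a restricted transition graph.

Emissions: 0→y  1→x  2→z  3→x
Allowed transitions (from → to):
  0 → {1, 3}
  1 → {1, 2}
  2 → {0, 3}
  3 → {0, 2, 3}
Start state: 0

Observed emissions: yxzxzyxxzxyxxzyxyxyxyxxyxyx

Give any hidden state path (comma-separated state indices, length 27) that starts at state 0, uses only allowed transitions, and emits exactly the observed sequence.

0,3,2,3,2,0,1,1,2,3,0,3,3,2,0,3,0,3,0,3,0,3,3,0,3,0,1

  [0] y  {0}  => 0  start
  [1] x  {1,3}  => 3  0->3 ok
  [2] z  {2}  => 2  3->2 ok
  [3] x  {1,3}  => 3  2->3 ok
  [4] z  {2}  => 2  3->2 ok
  [5] y  {0}  => 0  2->0 ok
  [6] x  {1,3}  => 1  0->1 ok
  [7] x  {1,3}  => 1  1->1 ok
  [8] z  {2}  => 2  1->2 ok
  [9] x  {1,3}  => 3  2->3 ok
  [10] y  {0}  => 0  3->0 ok
  [11] x  {1,3}  => 3  0->3 ok
  [12] x  {1,3}  => 3  3->3 ok
  [13] z  {2}  => 2  3->2 ok
  [14] y  {0}  => 0  2->0 ok
  [15] x  {1,3}  => 3  0->3 ok
  [16] y  {0}  => 0  3->0 ok
  [17] x  {1,3}  => 3  0->3 ok
  [18] y  {0}  => 0  3->0 ok
  [19] x  {1,3}  => 3  0->3 ok
  [20] y  {0}  => 0  3->0 ok
  [21] x  {1,3}  => 3  0->3 ok
  [22] x  {1,3}  => 3  3->3 ok
  [23] y  {0}  => 0  3->0 ok
  [24] x  {1,3}  => 3  0->3 ok
  [25] y  {0}  => 0  3->0 ok
  [26] x  {1,3}  => 1  0->1 ok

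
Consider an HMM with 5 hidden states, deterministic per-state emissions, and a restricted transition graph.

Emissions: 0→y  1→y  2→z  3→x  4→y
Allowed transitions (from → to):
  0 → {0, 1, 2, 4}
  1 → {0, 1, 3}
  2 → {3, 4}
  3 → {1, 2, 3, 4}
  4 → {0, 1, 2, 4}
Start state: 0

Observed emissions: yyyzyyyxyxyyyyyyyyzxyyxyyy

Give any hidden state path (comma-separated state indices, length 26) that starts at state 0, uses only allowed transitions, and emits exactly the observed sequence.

  pos 0: y in {0,1,4}, choose 0; start
  pos 1: y in {0,1,4}, choose 0; 0->0 ok
  pos 2: y in {0,1,4}, choose 4; 0->4 ok
  pos 3: z in {2}, choose 2; 4->2 ok
  pos 4: y in {0,1,4}, choose 4; 2->4 ok
  pos 5: y in {0,1,4}, choose 1; 4->1 ok
  pos 6: y in {0,1,4}, choose 1; 1->1 ok
  pos 7: x in {3}, choose 3; 1->3 ok
  pos 8: y in {0,1,4}, choose 1; 3->1 ok
  pos 9: x in {3}, choose 3; 1->3 ok
  pos 10: y in {0,1,4}, choose 1; 3->1 ok
  pos 11: y in {0,1,4}, choose 0; 1->0 ok
  pos 12: y in {0,1,4}, choose 1; 0->1 ok
  pos 13: y in {0,1,4}, choose 1; 1->1 ok
  pos 14: y in {0,1,4}, choose 1; 1->1 ok
  pos 15: y in {0,1,4}, choose 0; 1->0 ok
  pos 16: y in {0,1,4}, choose 0; 0->0 ok
  pos 17: y in {0,1,4}, choose 0; 0->0 ok
  pos 18: z in {2}, choose 2; 0->2 ok
  pos 19: x in {3}, choose 3; 2->3 ok
  pos 20: y in {0,1,4}, choose 4; 3->4 ok
  pos 21: y in {0,1,4}, choose 1; 4->1 ok
  pos 22: x in {3}, choose 3; 1->3 ok
  pos 23: y in {0,1,4}, choose 4; 3->4 ok
  pos 24: y in {0,1,4}, choose 4; 4->4 ok
  pos 25: y in {0,1,4}, choose 4; 4->4 ok

0,0,4,2,4,1,1,3,1,3,1,0,1,1,1,0,0,0,2,3,4,1,3,4,4,4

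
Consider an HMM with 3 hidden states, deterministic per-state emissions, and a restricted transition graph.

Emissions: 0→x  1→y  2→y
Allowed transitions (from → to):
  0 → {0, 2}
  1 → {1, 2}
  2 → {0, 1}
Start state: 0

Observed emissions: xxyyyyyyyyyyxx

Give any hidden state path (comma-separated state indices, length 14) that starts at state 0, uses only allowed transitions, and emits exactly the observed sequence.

  0: obs=x cand={0} pick 0 [start]
  1: obs=x cand={0} pick 0 [0->0 ok]
  2: obs=y cand={1,2} pick 2 [0->2 ok]
  3: obs=y cand={1,2} pick 1 [2->1 ok]
  4: obs=y cand={1,2} pick 1 [1->1 ok]
  5: obs=y cand={1,2} pick 2 [1->2 ok]
  6: obs=y cand={1,2} pick 1 [2->1 ok]
  7: obs=y cand={1,2} pick 1 [1->1 ok]
  8: obs=y cand={1,2} pick 2 [1->2 ok]
  9: obs=y cand={1,2} pick 1 [2->1 ok]
  10: obs=y cand={1,2} pick 1 [1->1 ok]
  11: obs=y cand={1,2} pick 2 [1->2 ok]
  12: obs=x cand={0} pick 0 [2->0 ok]
  13: obs=x cand={0} pick 0 [0->0 ok]

0,0,2,1,1,2,1,1,2,1,1,2,0,0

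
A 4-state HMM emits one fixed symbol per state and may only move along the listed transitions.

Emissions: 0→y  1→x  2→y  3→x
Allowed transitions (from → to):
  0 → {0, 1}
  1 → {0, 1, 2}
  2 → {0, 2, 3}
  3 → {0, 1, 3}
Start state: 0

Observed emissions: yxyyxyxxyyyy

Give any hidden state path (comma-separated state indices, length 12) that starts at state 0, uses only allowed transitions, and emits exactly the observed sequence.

  0: obs=y cand={0,2} pick 0 [start]
  1: obs=x cand={1,3} pick 1 [0->1 ok]
  2: obs=y cand={0,2} pick 0 [1->0 ok]
  3: obs=y cand={0,2} pick 0 [0->0 ok]
  4: obs=x cand={1,3} pick 1 [0->1 ok]
  5: obs=y cand={0,2} pick 0 [1->0 ok]
  6: obs=x cand={1,3} pick 1 [0->1 ok]
  7: obs=x cand={1,3} pick 1 [1->1 ok]
  8: obs=y cand={0,2} pick 2 [1->2 ok]
  9: obs=y cand={0,2} pick 2 [2->2 ok]
  10: obs=y cand={0,2} pick 0 [2->0 ok]
  11: obs=y cand={0,2} pick 0 [0->0 ok]

0,1,0,0,1,0,1,1,2,2,0,0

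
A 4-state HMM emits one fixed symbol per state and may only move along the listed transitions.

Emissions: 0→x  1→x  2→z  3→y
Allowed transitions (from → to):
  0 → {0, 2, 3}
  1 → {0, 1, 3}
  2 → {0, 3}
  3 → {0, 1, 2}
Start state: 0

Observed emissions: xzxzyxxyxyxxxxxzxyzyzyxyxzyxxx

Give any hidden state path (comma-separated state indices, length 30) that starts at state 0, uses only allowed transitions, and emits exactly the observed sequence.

0,2,0,2,3,0,0,3,0,3,1,1,1,0,0,2,0,3,2,3,2,3,1,3,0,2,3,1,1,0

  0: obs=x cand={0,1} pick 0 [start]
  1: obs=z cand={2} pick 2 [0->2 ok]
  2: obs=x cand={0,1} pick 0 [2->0 ok]
  3: obs=z cand={2} pick 2 [0->2 ok]
  4: obs=y cand={3} pick 3 [2->3 ok]
  5: obs=x cand={0,1} pick 0 [3->0 ok]
  6: obs=x cand={0,1} pick 0 [0->0 ok]
  7: obs=y cand={3} pick 3 [0->3 ok]
  8: obs=x cand={0,1} pick 0 [3->0 ok]
  9: obs=y cand={3} pick 3 [0->3 ok]
  10: obs=x cand={0,1} pick 1 [3->1 ok]
  11: obs=x cand={0,1} pick 1 [1->1 ok]
  12: obs=x cand={0,1} pick 1 [1->1 ok]
  13: obs=x cand={0,1} pick 0 [1->0 ok]
  14: obs=x cand={0,1} pick 0 [0->0 ok]
  15: obs=z cand={2} pick 2 [0->2 ok]
  16: obs=x cand={0,1} pick 0 [2->0 ok]
  17: obs=y cand={3} pick 3 [0->3 ok]
  18: obs=z cand={2} pick 2 [3->2 ok]
  19: obs=y cand={3} pick 3 [2->3 ok]
  20: obs=z cand={2} pick 2 [3->2 ok]
  21: obs=y cand={3} pick 3 [2->3 ok]
  22: obs=x cand={0,1} pick 1 [3->1 ok]
  23: obs=y cand={3} pick 3 [1->3 ok]
  24: obs=x cand={0,1} pick 0 [3->0 ok]
  25: obs=z cand={2} pick 2 [0->2 ok]
  26: obs=y cand={3} pick 3 [2->3 ok]
  27: obs=x cand={0,1} pick 1 [3->1 ok]
  28: obs=x cand={0,1} pick 1 [1->1 ok]
  29: obs=x cand={0,1} pick 0 [1->0 ok]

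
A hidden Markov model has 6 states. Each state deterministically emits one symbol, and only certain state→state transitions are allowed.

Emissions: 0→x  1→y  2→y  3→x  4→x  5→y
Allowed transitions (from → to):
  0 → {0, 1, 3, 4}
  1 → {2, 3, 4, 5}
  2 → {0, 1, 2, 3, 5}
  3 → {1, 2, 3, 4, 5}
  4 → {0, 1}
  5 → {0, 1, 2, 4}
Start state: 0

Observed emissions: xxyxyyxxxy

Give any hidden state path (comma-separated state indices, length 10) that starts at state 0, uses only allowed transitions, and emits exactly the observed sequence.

0,3,1,3,2,1,4,0,3,1

  0: obs=x cand={0,3,4} pick 0 [start]
  1: obs=x cand={0,3,4} pick 3 [0->3 ok]
  2: obs=y cand={1,2,5} pick 1 [3->1 ok]
  3: obs=x cand={0,3,4} pick 3 [1->3 ok]
  4: obs=y cand={1,2,5} pick 2 [3->2 ok]
  5: obs=y cand={1,2,5} pick 1 [2->1 ok]
  6: obs=x cand={0,3,4} pick 4 [1->4 ok]
  7: obs=x cand={0,3,4} pick 0 [4->0 ok]
  8: obs=x cand={0,3,4} pick 3 [0->3 ok]
  9: obs=y cand={1,2,5} pick 1 [3->1 ok]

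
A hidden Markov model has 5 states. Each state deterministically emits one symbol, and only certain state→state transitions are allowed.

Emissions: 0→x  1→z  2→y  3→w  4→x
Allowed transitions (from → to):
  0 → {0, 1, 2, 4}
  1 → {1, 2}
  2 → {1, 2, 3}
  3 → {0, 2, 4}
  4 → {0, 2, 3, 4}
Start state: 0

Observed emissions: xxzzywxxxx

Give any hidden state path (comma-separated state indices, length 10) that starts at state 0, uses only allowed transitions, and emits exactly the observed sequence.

  0: obs=x cand={0,4} pick 0 [start]
  1: obs=x cand={0,4} pick 0 [0->0 ok]
  2: obs=z cand={1} pick 1 [0->1 ok]
  3: obs=z cand={1} pick 1 [1->1 ok]
  4: obs=y cand={2} pick 2 [1->2 ok]
  5: obs=w cand={3} pick 3 [2->3 ok]
  6: obs=x cand={0,4} pick 0 [3->0 ok]
  7: obs=x cand={0,4} pick 0 [0->0 ok]
  8: obs=x cand={0,4} pick 4 [0->4 ok]
  9: obs=x cand={0,4} pick 4 [4->4 ok]

0,0,1,1,2,3,0,0,4,4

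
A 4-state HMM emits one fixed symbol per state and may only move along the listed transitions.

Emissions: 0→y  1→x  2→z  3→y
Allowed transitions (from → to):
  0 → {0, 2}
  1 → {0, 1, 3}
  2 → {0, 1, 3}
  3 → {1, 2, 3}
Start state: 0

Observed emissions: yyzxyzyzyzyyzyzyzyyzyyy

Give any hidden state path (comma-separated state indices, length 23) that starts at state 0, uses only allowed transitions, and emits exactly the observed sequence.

  t0 'y' -> {0,3}, take 0 (start)
  t1 'y' -> {0,3}, take 0 (0->0 ok)
  t2 'z' -> {2}, take 2 (0->2 ok)
  t3 'x' -> {1}, take 1 (2->1 ok)
  t4 'y' -> {0,3}, take 0 (1->0 ok)
  t5 'z' -> {2}, take 2 (0->2 ok)
  t6 'y' -> {0,3}, take 0 (2->0 ok)
  t7 'z' -> {2}, take 2 (0->2 ok)
  t8 'y' -> {0,3}, take 3 (2->3 ok)
  t9 'z' -> {2}, take 2 (3->2 ok)
  t10 'y' -> {0,3}, take 0 (2->0 ok)
  t11 'y' -> {0,3}, take 0 (0->0 ok)
  t12 'z' -> {2}, take 2 (0->2 ok)
  t13 'y' -> {0,3}, take 3 (2->3 ok)
  t14 'z' -> {2}, take 2 (3->2 ok)
  t15 'y' -> {0,3}, take 3 (2->3 ok)
  t16 'z' -> {2}, take 2 (3->2 ok)
  t17 'y' -> {0,3}, take 3 (2->3 ok)
  t18 'y' -> {0,3}, take 3 (3->3 ok)
  t19 'z' -> {2}, take 2 (3->2 ok)
  t20 'y' -> {0,3}, take 3 (2->3 ok)
  t21 'y' -> {0,3}, take 3 (3->3 ok)
  t22 'y' -> {0,3}, take 3 (3->3 ok)

0,0,2,1,0,2,0,2,3,2,0,0,2,3,2,3,2,3,3,2,3,3,3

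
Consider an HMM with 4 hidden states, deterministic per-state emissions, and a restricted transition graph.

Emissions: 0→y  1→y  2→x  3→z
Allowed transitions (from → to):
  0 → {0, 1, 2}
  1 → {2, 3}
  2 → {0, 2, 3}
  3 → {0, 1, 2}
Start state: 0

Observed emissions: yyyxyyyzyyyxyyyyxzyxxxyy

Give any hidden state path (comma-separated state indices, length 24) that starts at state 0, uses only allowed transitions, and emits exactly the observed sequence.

0,0,1,2,0,0,1,3,0,0,1,2,0,0,0,1,2,3,1,2,2,2,0,0

  [0] y  {0,1}  => 0  start
  [1] y  {0,1}  => 0  0->0 ok
  [2] y  {0,1}  => 1  0->1 ok
  [3] x  {2}  => 2  1->2 ok
  [4] y  {0,1}  => 0  2->0 ok
  [5] y  {0,1}  => 0  0->0 ok
  [6] y  {0,1}  => 1  0->1 ok
  [7] z  {3}  => 3  1->3 ok
  [8] y  {0,1}  => 0  3->0 ok
  [9] y  {0,1}  => 0  0->0 ok
  [10] y  {0,1}  => 1  0->1 ok
  [11] x  {2}  => 2  1->2 ok
  [12] y  {0,1}  => 0  2->0 ok
  [13] y  {0,1}  => 0  0->0 ok
  [14] y  {0,1}  => 0  0->0 ok
  [15] y  {0,1}  => 1  0->1 ok
  [16] x  {2}  => 2  1->2 ok
  [17] z  {3}  => 3  2->3 ok
  [18] y  {0,1}  => 1  3->1 ok
  [19] x  {2}  => 2  1->2 ok
  [20] x  {2}  => 2  2->2 ok
  [21] x  {2}  => 2  2->2 ok
  [22] y  {0,1}  => 0  2->0 ok
  [23] y  {0,1}  => 0  0->0 ok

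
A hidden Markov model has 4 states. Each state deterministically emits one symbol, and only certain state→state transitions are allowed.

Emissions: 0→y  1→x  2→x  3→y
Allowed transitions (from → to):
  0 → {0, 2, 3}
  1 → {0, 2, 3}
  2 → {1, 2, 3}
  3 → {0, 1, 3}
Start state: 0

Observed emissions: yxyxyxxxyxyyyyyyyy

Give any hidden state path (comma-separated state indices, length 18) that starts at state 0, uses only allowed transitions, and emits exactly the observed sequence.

0,2,3,1,0,2,2,1,0,2,3,0,3,0,0,0,0,3

  pos 0: y in {0,3}, choose 0; start
  pos 1: x in {1,2}, choose 2; 0->2 ok
  pos 2: y in {0,3}, choose 3; 2->3 ok
  pos 3: x in {1,2}, choose 1; 3->1 ok
  pos 4: y in {0,3}, choose 0; 1->0 ok
  pos 5: x in {1,2}, choose 2; 0->2 ok
  pos 6: x in {1,2}, choose 2; 2->2 ok
  pos 7: x in {1,2}, choose 1; 2->1 ok
  pos 8: y in {0,3}, choose 0; 1->0 ok
  pos 9: x in {1,2}, choose 2; 0->2 ok
  pos 10: y in {0,3}, choose 3; 2->3 ok
  pos 11: y in {0,3}, choose 0; 3->0 ok
  pos 12: y in {0,3}, choose 3; 0->3 ok
  pos 13: y in {0,3}, choose 0; 3->0 ok
  pos 14: y in {0,3}, choose 0; 0->0 ok
  pos 15: y in {0,3}, choose 0; 0->0 ok
  pos 16: y in {0,3}, choose 0; 0->0 ok
  pos 17: y in {0,3}, choose 3; 0->3 ok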